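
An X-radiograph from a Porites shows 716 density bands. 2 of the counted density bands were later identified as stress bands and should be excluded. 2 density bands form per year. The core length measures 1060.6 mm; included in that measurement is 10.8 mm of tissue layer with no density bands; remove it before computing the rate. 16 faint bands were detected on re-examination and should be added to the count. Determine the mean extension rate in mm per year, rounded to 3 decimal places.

2.876 mm per year

Correcting the raw count gives 716 − 2 + 16 = 730 true density bands.
Dividing by 2 density bands per year: 730 / 2 = 365 years.
Removing the 10.8 mm offcut leaves 1060.6 − 10.8 = 1049.8 mm.
Mean rate = 1049.8 mm / 365 years ≈ 2.876 mm per year.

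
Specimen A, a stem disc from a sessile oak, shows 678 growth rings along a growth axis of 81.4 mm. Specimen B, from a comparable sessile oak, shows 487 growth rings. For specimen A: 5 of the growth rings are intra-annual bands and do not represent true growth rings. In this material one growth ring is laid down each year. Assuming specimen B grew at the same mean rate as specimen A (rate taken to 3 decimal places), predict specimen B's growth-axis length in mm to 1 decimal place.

Specimen A: adjusted count: 678 − 5 = 673 growth rings.
A: Extension rate ≈ 81.4 / 673 = 0.121 mm/yr.
B's length ≈ 0.121 × 487 = 58.9 mm.

58.9 mm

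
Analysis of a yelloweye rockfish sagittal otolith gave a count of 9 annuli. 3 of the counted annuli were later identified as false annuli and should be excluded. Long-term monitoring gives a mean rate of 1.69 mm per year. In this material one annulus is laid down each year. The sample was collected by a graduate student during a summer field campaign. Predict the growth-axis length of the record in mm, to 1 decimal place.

True annulus count = 9 − 3 = 6.
Length ≈ 1.69 × 6 = 10.1 mm.

10.1 mm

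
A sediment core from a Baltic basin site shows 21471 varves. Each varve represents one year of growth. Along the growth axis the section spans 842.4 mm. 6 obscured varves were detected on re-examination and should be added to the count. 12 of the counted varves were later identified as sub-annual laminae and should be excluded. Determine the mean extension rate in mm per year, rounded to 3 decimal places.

0.039 mm per year

Correcting the raw count gives 21471 − 12 + 6 = 21465 true varves.
842.4 mm over 21465 years gives 842.4 / 21465 ≈ 0.039 mm per year.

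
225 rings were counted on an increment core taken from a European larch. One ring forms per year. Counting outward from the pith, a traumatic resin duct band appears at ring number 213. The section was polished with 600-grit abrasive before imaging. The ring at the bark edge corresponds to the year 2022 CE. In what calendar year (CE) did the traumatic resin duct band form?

2010 CE

225 − 213 = 12 rings lie beyond the traumatic resin duct band toward the bark edge.
The ring at the bark edge is 2022 CE, so the traumatic resin duct band dates to 2022 − 12 = 2010 CE.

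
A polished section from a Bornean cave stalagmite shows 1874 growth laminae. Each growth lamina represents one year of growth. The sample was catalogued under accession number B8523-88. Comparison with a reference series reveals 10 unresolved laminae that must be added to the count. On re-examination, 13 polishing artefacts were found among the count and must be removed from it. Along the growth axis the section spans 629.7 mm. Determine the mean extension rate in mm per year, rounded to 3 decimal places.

0.337 mm per year

Adjusted count: 1874 − 13 + 10 = 1871 growth laminae.
Extension rate ≈ 629.7 / 1871 = 0.337 mm per year.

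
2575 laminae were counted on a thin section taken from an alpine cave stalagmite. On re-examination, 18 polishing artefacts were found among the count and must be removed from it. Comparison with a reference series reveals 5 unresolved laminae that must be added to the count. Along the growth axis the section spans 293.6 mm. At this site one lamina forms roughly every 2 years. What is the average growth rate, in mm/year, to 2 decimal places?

True lamina count = 2575 − 18 + 5 = 2562.
At 2 years per lamina, 2562 × 2 = 5124 years.
293.6 mm over 5124 years gives 293.6 / 5124 ≈ 0.06 mm/year.

0.06 mm/year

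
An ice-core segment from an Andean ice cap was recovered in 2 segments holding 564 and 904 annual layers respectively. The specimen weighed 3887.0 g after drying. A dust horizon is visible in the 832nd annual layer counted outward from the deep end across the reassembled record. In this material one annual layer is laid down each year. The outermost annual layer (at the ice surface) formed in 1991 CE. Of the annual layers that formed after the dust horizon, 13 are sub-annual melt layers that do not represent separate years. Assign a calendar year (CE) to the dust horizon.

Total annual layers = 564 + 904 = 1468.
The dust horizon sits at annual layer 832 from the deep end, so 1468 − 832 = 636 annual layers formed after it.
Removing the 13 false annual layers leaves 636 − 13 = 623 true annual layers beyond the dust horizon.
The annual layer at the ice surface is 1991 CE, so the dust horizon dates to 1991 − 623 = 1368 CE.

1368 CE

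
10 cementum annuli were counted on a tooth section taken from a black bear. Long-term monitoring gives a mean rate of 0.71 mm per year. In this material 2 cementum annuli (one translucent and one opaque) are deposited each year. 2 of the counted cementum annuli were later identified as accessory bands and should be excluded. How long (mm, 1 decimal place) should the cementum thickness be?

After corrections the count is 10 − 2 = 8 cementum annuli.
With 2 cementum annuli per year, 8 / 2 = 4 years.
Length ≈ 0.71 × 4 = 2.8 mm.

2.8 mm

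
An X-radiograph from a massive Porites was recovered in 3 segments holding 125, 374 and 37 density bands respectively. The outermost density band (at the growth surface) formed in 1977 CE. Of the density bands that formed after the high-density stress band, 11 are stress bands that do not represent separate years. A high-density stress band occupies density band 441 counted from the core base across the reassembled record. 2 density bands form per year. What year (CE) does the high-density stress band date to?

Total density bands = 125 + 374 + 37 = 536.
Between density band 441 and the growth surface there are 536 − 441 = 95 density bands.
95 − 11 false = 84 true density bands after the high-density stress band.
With 2 density bands per year, 84 / 2 = 42 years.
The density band at the growth surface is 1977 CE, so the high-density stress band dates to 1977 − 42 = 1935 CE.

1935 CE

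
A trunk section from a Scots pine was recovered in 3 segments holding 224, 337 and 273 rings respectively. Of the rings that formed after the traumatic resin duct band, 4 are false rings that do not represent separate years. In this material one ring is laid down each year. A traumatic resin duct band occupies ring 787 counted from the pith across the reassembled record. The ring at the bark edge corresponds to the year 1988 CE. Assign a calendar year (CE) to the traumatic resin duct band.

1945 CE

Total rings = 224 + 337 + 273 = 834.
The traumatic resin duct band sits at ring 787 from the pith, so 834 − 787 = 47 rings formed after it.
Removing the 4 false rings leaves 47 − 4 = 43 true rings beyond the traumatic resin duct band.
The ring at the bark edge is 1988 CE, so the traumatic resin duct band dates to 1988 − 43 = 1945 CE.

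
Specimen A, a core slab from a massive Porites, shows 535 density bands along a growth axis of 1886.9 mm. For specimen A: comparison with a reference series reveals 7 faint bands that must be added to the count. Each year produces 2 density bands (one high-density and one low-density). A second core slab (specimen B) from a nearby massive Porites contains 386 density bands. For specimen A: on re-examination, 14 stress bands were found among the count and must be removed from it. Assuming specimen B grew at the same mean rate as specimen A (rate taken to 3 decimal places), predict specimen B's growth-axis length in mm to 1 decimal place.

1379.4 mm

Specimen A: after corrections the count is 535 − 14 + 7 = 528 density bands.
Specimen A: dividing by 2 density bands per year: 528 / 2 = 264 years.
A: 1886.9 mm over 264 years gives 1886.9 / 264 ≈ 7.147 mm/yr.
Specimen B: dividing by 2 density bands per year: 386 / 2 = 193 years. Length of B = 7.147 × 193 = 1379.4 mm.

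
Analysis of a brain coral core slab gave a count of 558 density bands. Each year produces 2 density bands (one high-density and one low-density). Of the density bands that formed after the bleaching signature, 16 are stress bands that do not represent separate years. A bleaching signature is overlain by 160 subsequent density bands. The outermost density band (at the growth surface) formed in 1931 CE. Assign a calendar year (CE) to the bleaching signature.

1859 CE

160 density bands formed after the bleaching signature.
Excluding 16 false density bands: 160 − 16 = 144.
144 density bands at 2 per year is 144 / 2 = 72 years.
1931 − 72 = 1859 CE.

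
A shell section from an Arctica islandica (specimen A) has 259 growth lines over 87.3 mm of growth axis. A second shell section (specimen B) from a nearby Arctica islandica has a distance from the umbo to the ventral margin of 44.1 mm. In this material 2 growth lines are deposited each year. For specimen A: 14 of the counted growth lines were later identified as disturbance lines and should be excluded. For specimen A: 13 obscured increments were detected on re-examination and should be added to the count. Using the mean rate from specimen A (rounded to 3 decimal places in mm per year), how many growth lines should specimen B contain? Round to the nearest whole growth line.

Specimen A: adjusted count: 259 − 14 + 13 = 258 growth lines.
Specimen A: with 2 growth lines per year, 258 / 2 = 129 years.
A: Mean rate = 87.3 mm / 129 years ≈ 0.677 mm/year.
For B, 44.1 / 0.677 = 65.14 years; at 2 growth lines per year that is 65.14 × 2 ≈ 130 growth lines.

130 growth lines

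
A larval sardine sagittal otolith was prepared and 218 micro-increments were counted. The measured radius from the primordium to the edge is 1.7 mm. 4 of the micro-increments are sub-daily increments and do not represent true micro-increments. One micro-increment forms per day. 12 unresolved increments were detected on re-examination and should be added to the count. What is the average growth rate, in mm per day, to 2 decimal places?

0.01 mm per day

True micro-increment count = 218 − 4 + 12 = 226.
Mean rate = 1.7 mm / 226 days ≈ 0.01 mm per day.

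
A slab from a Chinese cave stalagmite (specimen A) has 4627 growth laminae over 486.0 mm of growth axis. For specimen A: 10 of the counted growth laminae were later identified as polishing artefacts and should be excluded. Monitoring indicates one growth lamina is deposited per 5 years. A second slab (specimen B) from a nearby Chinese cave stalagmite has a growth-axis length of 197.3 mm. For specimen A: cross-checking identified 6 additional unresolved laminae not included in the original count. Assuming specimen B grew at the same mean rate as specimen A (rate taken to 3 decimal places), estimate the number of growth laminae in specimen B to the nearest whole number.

1879 growth laminae

Specimen A: after corrections the count is 4627 − 10 + 6 = 4623 growth laminae.
Specimen A: 4623 growth laminae at 5 years each span 4623 × 5 = 23115 years.
A: Mean rate = 486.0 mm / 23115 years ≈ 0.021 mm per year.
Specimen B: 197.3 mm / 0.021 mm per year = 9395.24 years; at 5 years per growth lamina that is 9395.24 / 5 ≈ 1879 growth laminae.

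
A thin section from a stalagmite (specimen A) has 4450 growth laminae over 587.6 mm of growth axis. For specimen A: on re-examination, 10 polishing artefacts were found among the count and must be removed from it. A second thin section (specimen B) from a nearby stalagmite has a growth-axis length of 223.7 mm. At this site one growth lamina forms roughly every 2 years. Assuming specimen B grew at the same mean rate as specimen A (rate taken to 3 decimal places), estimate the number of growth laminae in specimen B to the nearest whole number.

1695 growth laminae

Specimen A: true growth lamina count = 4450 − 10 = 4440.
Specimen A: 4440 growth laminae at 2 years each span 4440 × 2 = 8880 years.
A: Extension rate ≈ 587.6 / 8880 = 0.066 mm/yr.
For B, 223.7 / 0.066 = 3389.39 years; at 2 years per growth lamina that is 3389.39 / 2 ≈ 1695 growth laminae.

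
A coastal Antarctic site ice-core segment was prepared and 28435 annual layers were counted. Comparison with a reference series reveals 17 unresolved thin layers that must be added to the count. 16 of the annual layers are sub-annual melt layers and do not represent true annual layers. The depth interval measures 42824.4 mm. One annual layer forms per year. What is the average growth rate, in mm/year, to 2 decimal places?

True annual layer count = 28435 − 16 + 17 = 28436.
Extension rate ≈ 42824.4 / 28436 = 1.51 mm/year.

1.51 mm/year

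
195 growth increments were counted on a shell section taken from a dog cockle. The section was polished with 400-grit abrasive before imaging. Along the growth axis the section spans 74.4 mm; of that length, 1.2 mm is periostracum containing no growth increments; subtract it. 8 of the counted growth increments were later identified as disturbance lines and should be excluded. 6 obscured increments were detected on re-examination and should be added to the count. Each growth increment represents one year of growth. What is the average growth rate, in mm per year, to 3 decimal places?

0.379 mm per year

After corrections the count is 195 − 8 + 6 = 193 growth increments.
Net length = 74.4 − 1.2 = 73.2 mm.
Mean rate = 73.2 mm / 193 years ≈ 0.379 mm per year.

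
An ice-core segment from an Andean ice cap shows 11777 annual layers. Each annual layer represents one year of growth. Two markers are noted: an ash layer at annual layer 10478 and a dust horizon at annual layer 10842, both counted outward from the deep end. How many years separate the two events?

364 years

10842 − 10478 = 364 annual layers lie between the two events.
That is 364 years at one annual layer per year.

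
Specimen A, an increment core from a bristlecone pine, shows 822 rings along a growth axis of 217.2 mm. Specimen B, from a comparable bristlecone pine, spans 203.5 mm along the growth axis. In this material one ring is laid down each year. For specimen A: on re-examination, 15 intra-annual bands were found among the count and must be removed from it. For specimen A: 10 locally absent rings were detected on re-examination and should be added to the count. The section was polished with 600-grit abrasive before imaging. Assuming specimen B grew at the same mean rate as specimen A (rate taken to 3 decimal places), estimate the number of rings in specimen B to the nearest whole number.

765 rings

Specimen A: adjusted count: 822 − 15 + 10 = 817 rings.
A: 217.2 mm over 817 years gives 217.2 / 817 ≈ 0.266 mm per year.
Specimen B: 203.5 mm / 0.266 mm per year = 765.04 years ≈ 765 rings.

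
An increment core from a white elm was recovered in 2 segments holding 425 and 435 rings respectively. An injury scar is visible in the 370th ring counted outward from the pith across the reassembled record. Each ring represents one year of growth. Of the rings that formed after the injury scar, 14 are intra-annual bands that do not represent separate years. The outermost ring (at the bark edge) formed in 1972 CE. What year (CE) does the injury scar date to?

Total rings = 425 + 435 = 860.
The injury scar sits at ring 370 from the pith, so 860 − 370 = 490 rings formed after it.
490 − 14 false = 476 true rings after the injury scar.
1972 − 476 = 1496 CE.

1496 CE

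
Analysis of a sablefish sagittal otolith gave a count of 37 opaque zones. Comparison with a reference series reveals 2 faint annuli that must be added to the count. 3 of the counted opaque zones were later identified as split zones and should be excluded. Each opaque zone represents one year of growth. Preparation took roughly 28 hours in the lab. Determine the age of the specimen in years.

True opaque zone count = 37 − 3 + 2 = 36.
At one opaque zone per year, that is 36 years.

36 yr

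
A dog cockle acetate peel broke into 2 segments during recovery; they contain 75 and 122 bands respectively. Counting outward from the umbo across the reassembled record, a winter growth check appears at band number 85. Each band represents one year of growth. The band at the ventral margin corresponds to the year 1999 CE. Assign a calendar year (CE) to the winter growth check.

Total bands = 75 + 122 = 197.
The winter growth check sits at band 85 from the umbo, so 197 − 85 = 112 bands formed after it.
Counting back 112 years from 1999 CE places the winter growth check in 1999 − 112 = 1887 CE.

1887 CE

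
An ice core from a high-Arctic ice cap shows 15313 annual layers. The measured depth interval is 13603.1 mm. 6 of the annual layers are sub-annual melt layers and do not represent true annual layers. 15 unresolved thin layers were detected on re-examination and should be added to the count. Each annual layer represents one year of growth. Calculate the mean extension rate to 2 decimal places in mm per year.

0.89 mm per year

Correcting the raw count gives 15313 − 6 + 15 = 15322 true annual layers.
13603.1 mm over 15322 years gives 13603.1 / 15322 ≈ 0.89 mm per year.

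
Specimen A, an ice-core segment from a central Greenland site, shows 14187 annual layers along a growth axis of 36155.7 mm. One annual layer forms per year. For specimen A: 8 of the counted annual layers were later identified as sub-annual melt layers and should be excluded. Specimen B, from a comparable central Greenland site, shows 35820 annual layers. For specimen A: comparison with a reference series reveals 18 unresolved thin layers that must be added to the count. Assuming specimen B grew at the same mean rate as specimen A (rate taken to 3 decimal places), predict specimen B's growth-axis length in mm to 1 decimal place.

Specimen A: correcting the raw count gives 14187 − 8 + 18 = 14197 true annual layers.
A: Extension rate ≈ 36155.7 / 14197 = 2.547 mm/yr.
Length of B = 2.547 × 35820 = 91233.5 mm.

91233.5 mm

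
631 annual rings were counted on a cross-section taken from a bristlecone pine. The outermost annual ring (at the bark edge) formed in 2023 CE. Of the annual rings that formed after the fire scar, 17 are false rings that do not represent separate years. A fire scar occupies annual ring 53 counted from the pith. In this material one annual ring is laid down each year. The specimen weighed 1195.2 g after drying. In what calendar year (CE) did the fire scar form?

The fire scar sits at annual ring 53 from the pith, so 631 − 53 = 578 annual rings formed after it.
Excluding 17 false annual rings: 578 − 17 = 561.
The annual ring at the bark edge is 2023 CE, so the fire scar dates to 2023 − 561 = 1462 CE.

1462 CE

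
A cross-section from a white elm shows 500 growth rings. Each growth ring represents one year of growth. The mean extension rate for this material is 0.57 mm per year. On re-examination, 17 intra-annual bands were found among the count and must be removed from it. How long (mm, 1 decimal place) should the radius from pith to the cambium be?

Adjusted count: 500 − 17 = 483 growth rings.
Predicted length = 0.57 mm/year × 483 years = 275.3 mm.

275.3 mm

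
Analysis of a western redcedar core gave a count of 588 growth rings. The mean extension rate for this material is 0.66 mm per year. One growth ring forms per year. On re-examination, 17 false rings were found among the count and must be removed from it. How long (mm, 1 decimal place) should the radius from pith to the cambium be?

Correcting the raw count gives 588 − 17 = 571 true growth rings.
Predicted length = 0.66 mm/year × 571 years = 376.9 mm.

376.9 mm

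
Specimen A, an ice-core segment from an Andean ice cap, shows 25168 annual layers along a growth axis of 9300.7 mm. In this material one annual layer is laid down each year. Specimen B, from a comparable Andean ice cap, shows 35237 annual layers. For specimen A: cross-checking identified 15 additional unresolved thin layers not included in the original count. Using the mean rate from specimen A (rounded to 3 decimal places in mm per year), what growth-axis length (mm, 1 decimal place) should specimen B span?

Specimen A: correcting the raw count gives 25168 + 15 = 25183 true annual layers.
A: Extension rate ≈ 9300.7 / 25183 = 0.369 mm/yr.
For B, 0.369 mm/year × 35237 years = 13002.5 mm.

13002.5 mm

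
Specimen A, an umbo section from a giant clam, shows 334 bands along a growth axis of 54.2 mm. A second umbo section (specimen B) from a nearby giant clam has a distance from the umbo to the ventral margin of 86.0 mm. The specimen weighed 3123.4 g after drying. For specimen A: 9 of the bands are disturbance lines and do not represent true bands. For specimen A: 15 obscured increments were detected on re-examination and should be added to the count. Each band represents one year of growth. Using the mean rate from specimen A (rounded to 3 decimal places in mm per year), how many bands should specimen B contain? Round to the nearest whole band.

Specimen A: adjusted count: 334 − 9 + 15 = 340 bands.
A: Extension rate ≈ 54.2 / 340 = 0.159 mm/year.
For B, 86.0 / 0.159 = 540.88 years ≈ 541 bands.

541 bands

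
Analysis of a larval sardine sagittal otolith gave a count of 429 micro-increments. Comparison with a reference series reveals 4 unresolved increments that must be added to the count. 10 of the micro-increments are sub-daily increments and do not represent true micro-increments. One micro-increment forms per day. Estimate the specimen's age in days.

True micro-increment count = 429 − 10 + 4 = 423.
At one micro-increment per day, that is 423 days.

423 days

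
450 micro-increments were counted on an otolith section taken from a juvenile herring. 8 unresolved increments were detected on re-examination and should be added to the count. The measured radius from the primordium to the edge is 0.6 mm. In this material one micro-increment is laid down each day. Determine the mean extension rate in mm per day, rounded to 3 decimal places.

Correcting the raw count gives 450 + 8 = 458 true micro-increments.
0.6 mm over 458 days gives 0.6 / 458 ≈ 0.001 mm per day.

0.001 mm per day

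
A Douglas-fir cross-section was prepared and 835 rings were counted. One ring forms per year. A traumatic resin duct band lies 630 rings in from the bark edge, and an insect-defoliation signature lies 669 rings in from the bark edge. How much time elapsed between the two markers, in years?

669 − 630 = 39 rings lie between the two events.
That is 39 years at one ring per year.

39 yr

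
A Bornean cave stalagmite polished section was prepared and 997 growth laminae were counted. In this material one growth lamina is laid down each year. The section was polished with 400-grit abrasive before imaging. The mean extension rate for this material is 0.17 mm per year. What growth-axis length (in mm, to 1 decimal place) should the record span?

The record spans 997 years at 0.17 mm per year.
Length ≈ 0.17 × 997 = 169.5 mm.

169.5 mm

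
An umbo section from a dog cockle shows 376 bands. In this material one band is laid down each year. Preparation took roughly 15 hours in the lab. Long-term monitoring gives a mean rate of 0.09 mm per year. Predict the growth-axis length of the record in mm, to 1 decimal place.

33.8 mm

The record spans 376 years at 0.09 mm per year.
Predicted length = 0.09 mm/year × 376 years = 33.8 mm.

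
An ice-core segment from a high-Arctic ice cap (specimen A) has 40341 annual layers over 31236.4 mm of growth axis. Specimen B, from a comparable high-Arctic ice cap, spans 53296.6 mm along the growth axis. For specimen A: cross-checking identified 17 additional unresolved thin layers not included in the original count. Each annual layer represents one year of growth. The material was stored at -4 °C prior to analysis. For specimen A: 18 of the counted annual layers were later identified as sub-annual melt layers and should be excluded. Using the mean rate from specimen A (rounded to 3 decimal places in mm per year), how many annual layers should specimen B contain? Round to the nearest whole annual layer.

68859 annual layers

Specimen A: correcting the raw count gives 40341 − 18 + 17 = 40340 true annual layers.
A: Extension rate ≈ 31236.4 / 40340 = 0.774 mm/year.
B spans 53296.6 / 0.774 = 68858.66 years ≈ 68859 annual layers.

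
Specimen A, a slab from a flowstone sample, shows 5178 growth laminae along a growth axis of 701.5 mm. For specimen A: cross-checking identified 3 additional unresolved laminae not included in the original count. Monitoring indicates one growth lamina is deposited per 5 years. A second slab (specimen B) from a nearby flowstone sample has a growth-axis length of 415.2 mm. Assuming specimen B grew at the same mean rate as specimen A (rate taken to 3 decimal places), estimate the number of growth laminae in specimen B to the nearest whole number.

Specimen A: after corrections the count is 5178 + 3 = 5181 growth laminae.
Specimen A: multiplying by 5 years per growth lamina: 5181 × 5 = 25905 years.
A: 701.5 mm over 25905 years gives 701.5 / 25905 ≈ 0.027 mm per year.
Specimen B: 415.2 mm / 0.027 mm per year = 15377.78 years; at 5 years per growth lamina that is 15377.78 / 5 ≈ 3076 growth laminae.

3076 growth laminae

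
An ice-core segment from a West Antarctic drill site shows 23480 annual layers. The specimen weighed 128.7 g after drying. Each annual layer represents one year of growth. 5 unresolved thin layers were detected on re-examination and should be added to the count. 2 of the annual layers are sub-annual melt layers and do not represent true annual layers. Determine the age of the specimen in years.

23483 yr

Adjusted count: 23480 − 2 + 5 = 23483 annual layers.
With a one-to-one annual layer periodicity this is 23483 years.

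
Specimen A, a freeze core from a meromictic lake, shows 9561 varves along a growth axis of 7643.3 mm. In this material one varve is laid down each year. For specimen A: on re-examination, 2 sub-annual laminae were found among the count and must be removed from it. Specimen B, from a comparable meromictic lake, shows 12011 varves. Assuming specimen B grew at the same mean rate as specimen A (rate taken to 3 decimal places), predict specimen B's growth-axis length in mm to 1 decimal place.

Specimen A: true varve count = 9561 − 2 = 9559.
A: Extension rate ≈ 7643.3 / 9559 = 0.800 mm per year.
Length of B = 0.800 × 12011 = 9608.8 mm.

9608.8 mm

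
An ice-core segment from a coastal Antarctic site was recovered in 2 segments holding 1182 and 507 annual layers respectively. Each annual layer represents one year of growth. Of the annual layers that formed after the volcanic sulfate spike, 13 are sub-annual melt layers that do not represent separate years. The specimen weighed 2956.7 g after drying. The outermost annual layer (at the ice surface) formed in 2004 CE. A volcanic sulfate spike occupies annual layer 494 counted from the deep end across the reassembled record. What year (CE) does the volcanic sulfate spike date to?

822 CE

Total annual layers = 1182 + 507 = 1689.
Between annual layer 494 and the ice surface there are 1689 − 494 = 1195 annual layers.
1195 − 13 false = 1182 true annual layers after the volcanic sulfate spike.
Counting back 1182 years from 2004 CE places the volcanic sulfate spike in 2004 − 1182 = 822 CE.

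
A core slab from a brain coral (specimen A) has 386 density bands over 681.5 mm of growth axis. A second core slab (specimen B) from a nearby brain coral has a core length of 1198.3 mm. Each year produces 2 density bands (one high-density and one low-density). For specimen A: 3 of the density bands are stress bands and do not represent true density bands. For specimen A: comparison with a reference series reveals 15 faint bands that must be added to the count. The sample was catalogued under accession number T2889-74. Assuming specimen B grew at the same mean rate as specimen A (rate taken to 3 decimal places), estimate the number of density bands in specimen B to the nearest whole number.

700 density bands

Specimen A: correcting the raw count gives 386 − 3 + 15 = 398 true density bands.
Specimen A: with 2 density bands per year, 398 / 2 = 199 years.
A: Mean rate = 681.5 mm / 199 years ≈ 3.425 mm/year.
For B, 1198.3 / 3.425 = 349.87 years; at 2 density bands per year that is 349.87 × 2 ≈ 700 density bands.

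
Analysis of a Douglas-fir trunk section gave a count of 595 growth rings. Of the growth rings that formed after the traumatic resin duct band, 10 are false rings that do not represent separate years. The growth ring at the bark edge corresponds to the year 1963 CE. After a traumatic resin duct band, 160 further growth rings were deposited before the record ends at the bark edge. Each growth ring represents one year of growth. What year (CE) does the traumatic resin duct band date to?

160 growth rings post-date the traumatic resin duct band.
Excluding 10 false growth rings: 160 − 10 = 150.
The growth ring at the bark edge is 1963 CE, so the traumatic resin duct band dates to 1963 − 150 = 1813 CE.

1813 CE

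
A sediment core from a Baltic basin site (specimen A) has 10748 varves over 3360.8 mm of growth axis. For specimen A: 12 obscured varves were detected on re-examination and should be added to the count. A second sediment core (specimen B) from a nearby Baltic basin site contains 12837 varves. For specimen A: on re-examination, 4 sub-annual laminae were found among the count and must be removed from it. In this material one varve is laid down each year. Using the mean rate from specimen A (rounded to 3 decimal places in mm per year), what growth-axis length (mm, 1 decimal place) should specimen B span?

Specimen A: true varve count = 10748 − 4 + 12 = 10756.
A: 3360.8 mm over 10756 years gives 3360.8 / 10756 ≈ 0.312 mm/year.
Length of B = 0.312 × 12837 = 4005.1 mm.

4005.1 mm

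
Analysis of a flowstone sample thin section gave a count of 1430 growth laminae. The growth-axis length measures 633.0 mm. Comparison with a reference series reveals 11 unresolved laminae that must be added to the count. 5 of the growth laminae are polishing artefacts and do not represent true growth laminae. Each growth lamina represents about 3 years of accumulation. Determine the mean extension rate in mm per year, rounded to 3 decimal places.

Adjusted count: 1430 − 5 + 11 = 1436 growth laminae.
Multiplying by 3 years per growth lamina: 1436 × 3 = 4308 years.
Mean rate = 633.0 mm / 4308 years ≈ 0.147 mm per year.

0.147 mm per year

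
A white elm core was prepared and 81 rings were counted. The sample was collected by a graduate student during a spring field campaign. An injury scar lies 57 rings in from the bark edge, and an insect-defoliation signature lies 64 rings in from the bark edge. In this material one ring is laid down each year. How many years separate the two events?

Separation: 64 − 57 = 7 rings.
That is 7 years at one ring per year.

7 years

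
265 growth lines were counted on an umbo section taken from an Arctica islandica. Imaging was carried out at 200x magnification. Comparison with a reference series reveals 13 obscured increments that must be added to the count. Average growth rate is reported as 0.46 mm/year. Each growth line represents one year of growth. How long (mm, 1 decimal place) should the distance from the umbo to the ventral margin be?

127.9 mm

True growth line count = 265 + 13 = 278.
Length ≈ 0.46 × 278 = 127.9 mm.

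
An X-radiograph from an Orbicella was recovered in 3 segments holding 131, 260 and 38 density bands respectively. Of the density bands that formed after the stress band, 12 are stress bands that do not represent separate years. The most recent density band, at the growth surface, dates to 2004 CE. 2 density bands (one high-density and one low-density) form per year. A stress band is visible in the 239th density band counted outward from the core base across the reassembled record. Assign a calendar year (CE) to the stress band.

1915 CE

Total density bands = 131 + 260 + 38 = 429.
The stress band sits at density band 239 from the core base, so 429 − 239 = 190 density bands formed after it.
190 − 12 false = 178 true density bands after the stress band.
178 density bands at 2 per year is 178 / 2 = 89 years.
Counting back 89 years from 2004 CE places the stress band in 2004 − 89 = 1915 CE.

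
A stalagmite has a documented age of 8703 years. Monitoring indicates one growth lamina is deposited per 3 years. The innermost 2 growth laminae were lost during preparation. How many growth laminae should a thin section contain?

2899 growth laminae

One growth lamina every 3 years means 8703 / 3 = 2901 growth laminae.
Subtracting the 2 growth laminae not captured gives 2901 − 2 = 2899 growth laminae in the record.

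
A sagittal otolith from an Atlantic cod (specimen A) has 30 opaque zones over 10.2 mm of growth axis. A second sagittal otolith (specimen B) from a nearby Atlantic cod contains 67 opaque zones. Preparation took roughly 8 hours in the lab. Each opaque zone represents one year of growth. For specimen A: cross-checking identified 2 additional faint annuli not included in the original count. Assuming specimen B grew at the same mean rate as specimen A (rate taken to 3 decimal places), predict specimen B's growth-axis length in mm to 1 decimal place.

Specimen A: adjusted count: 30 + 2 = 32 opaque zones.
A: Extension rate ≈ 10.2 / 32 = 0.319 mm/yr.
For B, 0.319 mm/year × 67 years = 21.4 mm.

21.4 mm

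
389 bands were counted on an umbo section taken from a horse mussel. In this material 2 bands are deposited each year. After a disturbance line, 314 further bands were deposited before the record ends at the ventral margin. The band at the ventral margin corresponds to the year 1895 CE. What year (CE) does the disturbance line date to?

314 bands post-date the disturbance line.
With 2 bands per year, 314 / 2 = 157 years.
1895 − 157 = 1738 CE.

1738 CE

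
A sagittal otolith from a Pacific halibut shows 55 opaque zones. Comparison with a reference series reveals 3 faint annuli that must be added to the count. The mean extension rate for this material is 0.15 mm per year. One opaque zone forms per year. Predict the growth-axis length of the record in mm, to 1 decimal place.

Correcting the raw count gives 55 + 3 = 58 true opaque zones.
58 years at 0.15 mm/year gives 0.15 × 58 = 8.7 mm.

8.7 mm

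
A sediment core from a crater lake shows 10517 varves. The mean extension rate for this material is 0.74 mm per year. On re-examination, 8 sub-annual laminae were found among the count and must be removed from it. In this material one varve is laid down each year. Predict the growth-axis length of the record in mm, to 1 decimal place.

Adjusted count: 10517 − 8 = 10509 varves.
Predicted length = 0.74 mm/year × 10509 years = 7776.7 mm.

7776.7 mm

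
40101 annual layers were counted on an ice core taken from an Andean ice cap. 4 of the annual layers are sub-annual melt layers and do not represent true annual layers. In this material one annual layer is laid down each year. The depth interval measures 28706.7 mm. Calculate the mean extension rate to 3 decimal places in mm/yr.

After corrections the count is 40101 − 4 = 40097 annual layers.
28706.7 mm over 40097 years gives 28706.7 / 40097 ≈ 0.716 mm/yr.

0.716 mm/yr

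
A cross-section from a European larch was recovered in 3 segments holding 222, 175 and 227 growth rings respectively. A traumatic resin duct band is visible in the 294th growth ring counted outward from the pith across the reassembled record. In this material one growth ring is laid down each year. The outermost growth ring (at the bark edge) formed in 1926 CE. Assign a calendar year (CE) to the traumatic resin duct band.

Total growth rings = 222 + 175 + 227 = 624.
The traumatic resin duct band sits at growth ring 294 from the pith, so 624 − 294 = 330 growth rings formed after it.
1926 − 330 = 1596 CE.

1596 CE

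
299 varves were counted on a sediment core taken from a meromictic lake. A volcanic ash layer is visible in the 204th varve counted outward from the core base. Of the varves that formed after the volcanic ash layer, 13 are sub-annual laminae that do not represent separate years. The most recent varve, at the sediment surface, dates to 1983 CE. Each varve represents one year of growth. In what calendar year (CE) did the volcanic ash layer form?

1901 CE

The volcanic ash layer sits at varve 204 from the core base, so 299 − 204 = 95 varves formed after it.
Excluding 13 false varves: 95 − 13 = 82.
The varve at the sediment surface is 1983 CE, so the volcanic ash layer dates to 1983 − 82 = 1901 CE.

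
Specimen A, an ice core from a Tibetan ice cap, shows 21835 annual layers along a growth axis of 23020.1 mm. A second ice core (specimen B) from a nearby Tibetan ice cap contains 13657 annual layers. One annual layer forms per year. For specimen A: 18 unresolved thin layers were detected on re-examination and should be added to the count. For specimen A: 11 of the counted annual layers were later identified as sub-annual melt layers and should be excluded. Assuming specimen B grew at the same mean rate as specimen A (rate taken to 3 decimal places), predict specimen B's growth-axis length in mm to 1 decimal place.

Specimen A: correcting the raw count gives 21835 − 11 + 18 = 21842 true annual layers.
A: Extension rate ≈ 23020.1 / 21842 = 1.054 mm per year.
For B, 1.054 mm/year × 13657 years = 14394.5 mm.

14394.5 mm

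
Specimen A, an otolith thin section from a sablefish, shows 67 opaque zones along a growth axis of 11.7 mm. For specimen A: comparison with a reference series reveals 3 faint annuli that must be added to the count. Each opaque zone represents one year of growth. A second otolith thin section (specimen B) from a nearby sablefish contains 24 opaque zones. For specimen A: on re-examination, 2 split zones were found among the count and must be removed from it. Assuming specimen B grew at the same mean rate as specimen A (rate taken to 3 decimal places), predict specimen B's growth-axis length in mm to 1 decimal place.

Specimen A: correcting the raw count gives 67 − 2 + 3 = 68 true opaque zones.
A: 11.7 mm over 68 years gives 11.7 / 68 ≈ 0.172 mm/yr.
B's length ≈ 0.172 × 24 = 4.1 mm.

4.1 mm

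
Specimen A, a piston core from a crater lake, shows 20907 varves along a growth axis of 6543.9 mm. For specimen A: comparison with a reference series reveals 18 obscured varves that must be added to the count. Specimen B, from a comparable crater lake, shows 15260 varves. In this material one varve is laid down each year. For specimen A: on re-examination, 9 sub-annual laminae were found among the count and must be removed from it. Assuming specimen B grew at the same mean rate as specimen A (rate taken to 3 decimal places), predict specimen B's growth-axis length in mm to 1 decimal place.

Specimen A: adjusted count: 20907 − 9 + 18 = 20916 varves.
A: Extension rate ≈ 6543.9 / 20916 = 0.313 mm/year.
For B, 0.313 mm/year × 15260 years = 4776.4 mm.

4776.4 mm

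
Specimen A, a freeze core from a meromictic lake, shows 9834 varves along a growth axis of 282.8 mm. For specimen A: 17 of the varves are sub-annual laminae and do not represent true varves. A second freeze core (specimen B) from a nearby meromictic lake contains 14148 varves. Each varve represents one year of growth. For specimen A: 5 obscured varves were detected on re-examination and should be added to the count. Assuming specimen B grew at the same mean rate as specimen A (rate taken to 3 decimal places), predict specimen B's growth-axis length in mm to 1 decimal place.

410.3 mm

Specimen A: true varve count = 9834 − 17 + 5 = 9822.
A: 282.8 mm over 9822 years gives 282.8 / 9822 ≈ 0.029 mm/yr.
For B, 0.029 mm/year × 14148 years = 410.3 mm.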